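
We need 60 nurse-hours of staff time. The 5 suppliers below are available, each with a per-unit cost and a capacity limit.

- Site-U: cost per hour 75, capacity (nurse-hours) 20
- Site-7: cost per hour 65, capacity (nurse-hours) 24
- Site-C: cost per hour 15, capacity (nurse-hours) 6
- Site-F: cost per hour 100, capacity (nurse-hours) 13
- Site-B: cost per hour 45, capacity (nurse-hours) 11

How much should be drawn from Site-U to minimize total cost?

Cheapest first:
Site-C (15): use full 6 — 54 nurse-hours to go.
Take 11 from Site-B at 45 — need 43 more.
Site-7 at 65: take all 24 nurse-hours — 19 still needed.
Site-U (75): take the remaining 19 — done.
Site-F: unused.

19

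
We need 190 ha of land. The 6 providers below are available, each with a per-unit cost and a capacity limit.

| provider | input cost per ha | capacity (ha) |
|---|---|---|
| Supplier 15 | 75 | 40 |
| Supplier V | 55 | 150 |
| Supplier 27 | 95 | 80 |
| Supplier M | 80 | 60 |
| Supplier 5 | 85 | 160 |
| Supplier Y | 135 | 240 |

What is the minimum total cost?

11250

Use providers in increasing cost order.
Supplier V at 55: take all 150 ha → 40 still needed.
Take 40 from Supplier 15 at 75 → need 0 more.
Supplier M, Supplier 5, Supplier 27, Supplier Y: unused.
Cost = 150×55 + 40×75 = 11250.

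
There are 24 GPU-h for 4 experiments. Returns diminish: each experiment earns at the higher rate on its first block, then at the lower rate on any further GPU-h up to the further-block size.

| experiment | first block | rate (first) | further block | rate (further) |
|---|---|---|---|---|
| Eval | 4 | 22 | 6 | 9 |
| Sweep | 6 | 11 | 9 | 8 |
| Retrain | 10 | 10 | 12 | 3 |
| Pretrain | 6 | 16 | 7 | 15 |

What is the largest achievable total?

Order all 8 blocks by rate: Eval/T1 22 > Pretrain/T1 16 > Pretrain/T2 15 > Sweep/T1 11 > Retrain/T1 10 > Eval/T2 9 > Sweep/T2 8 > Retrain/T2 3.
Eval T1 at 22: fill all 4 — 20 left.
Pretrain T1 at 16: fill all 6 — 14 left.
Pretrain T2 at 15: fill all 7 — 7 left.
Sweep T1 at 11: fill all 6 — 1 left.
Retrain T1 at 10: only 1 left, fill 1.
Total = 22×4 + 16×6 + 15×7 + 11×6 + 10×1 = 365.

365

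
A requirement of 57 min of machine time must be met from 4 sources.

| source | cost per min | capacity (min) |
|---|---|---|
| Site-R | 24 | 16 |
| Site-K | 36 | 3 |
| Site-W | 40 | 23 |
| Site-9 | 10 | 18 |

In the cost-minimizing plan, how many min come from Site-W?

20

Use sources in increasing cost order.
Site-9 at 10: take all 18 min → 39 still needed.
Site-R (24): use full 16 → 23 min to go.
Site-K at 36: take all 3 min → 20 still needed.
Site-W (40): take the remaining 20 → done.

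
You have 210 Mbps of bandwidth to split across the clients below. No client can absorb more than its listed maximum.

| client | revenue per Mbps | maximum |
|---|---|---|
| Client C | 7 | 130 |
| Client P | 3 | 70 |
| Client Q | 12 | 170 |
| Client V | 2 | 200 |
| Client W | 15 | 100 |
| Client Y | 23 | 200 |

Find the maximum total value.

4750

Rank by revenue per Mbps: Client Y 23 > Client W 15 > Client Q 12 > Client C 7 > Client P 3 > Client V 2.
Give Client Y 200 to hit its cap of 200 ; 10 left.
Only 10 left; Client W takes them to reach 10.
Total = 15×10 + 23×200 = 4750.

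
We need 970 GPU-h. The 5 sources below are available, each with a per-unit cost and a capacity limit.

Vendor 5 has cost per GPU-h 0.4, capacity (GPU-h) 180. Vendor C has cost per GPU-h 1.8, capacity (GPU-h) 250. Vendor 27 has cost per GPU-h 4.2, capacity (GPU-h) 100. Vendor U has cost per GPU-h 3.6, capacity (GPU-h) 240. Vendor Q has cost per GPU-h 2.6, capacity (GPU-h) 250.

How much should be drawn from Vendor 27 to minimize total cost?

Cheapest first:
Vendor 5 (0.4): use full 180 ; 790 GPU-h to go.
Vendor C (1.8): use full 250 ; 540 GPU-h to go.
Take 250 from Vendor Q at 2.6 ; need 290 more.
Take 240 from Vendor U at 3.6 ; need 50 more.
Take 50 from Vendor 27 at 4.2 to finish.

50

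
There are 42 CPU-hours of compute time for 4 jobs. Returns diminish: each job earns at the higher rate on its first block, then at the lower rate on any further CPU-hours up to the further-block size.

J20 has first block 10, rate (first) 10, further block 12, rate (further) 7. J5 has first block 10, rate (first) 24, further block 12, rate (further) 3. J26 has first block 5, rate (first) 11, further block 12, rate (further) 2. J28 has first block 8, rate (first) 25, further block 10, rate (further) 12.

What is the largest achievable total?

705

Treat each block as its own option and order by rate: J28/tier1 25 > J5/tier1 24 > J28/tier2 12 > J26/tier1 11 > J20/tier1 10 > J20/tier2 7 > J5/tier2 3 > J26/tier2 2.
J28 tier1 at 25: fill all 8 → 34 left.
J5/tier1 (24): +10 → 24 left.
J28 tier2 at 12: fill all 10 → 14 left.
J26/tier1 (11): +5 → 9 left.
J20 tier1 at 10: only 9 left, fill 9.
Total = 25×8 + 24×10 + 12×10 + 11×5 + 10×9 = 705.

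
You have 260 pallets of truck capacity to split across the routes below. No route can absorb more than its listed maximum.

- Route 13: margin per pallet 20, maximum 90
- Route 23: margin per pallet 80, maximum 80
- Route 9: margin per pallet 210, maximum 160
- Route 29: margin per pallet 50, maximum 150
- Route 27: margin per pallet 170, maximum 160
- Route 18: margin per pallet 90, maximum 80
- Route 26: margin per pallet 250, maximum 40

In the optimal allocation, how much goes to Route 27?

Order the routes by margin per pallet: Route 26 250 > Route 9 210 > Route 27 170 > Route 18 90 > Route 23 80 > Route 29 50 > Route 13 20.
Route 26 takes 40 to reach its cap of 40 → 220 left.
Give Route 9 160 to hit its cap of 160 → 60 left.
Route 27 has room for 160 but only 60 remain, so it gets 60.

60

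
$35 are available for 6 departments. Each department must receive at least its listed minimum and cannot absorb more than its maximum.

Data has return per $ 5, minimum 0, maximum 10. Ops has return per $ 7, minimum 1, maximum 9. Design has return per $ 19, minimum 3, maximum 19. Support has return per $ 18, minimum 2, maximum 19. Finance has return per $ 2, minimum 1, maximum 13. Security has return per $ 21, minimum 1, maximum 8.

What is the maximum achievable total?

646

Meeting every minimum uses 0+1+3+2+1+1 = 8 $, leaving 27.
Order the departments by return per $: Security 21 > Design 19 > Support 18 > Ops 7 > Data 5 > Finance 2.
Give Security 7 more to hit its cap of 8 → 20 left.
Give Design 16 more to hit its cap of 19 → 4 left.
Support: +4 (room for 17) → 6. Pool exhausted.
Total = 7×1 + 19×19 + 18×6 + 2×1 + 21×8 = 646.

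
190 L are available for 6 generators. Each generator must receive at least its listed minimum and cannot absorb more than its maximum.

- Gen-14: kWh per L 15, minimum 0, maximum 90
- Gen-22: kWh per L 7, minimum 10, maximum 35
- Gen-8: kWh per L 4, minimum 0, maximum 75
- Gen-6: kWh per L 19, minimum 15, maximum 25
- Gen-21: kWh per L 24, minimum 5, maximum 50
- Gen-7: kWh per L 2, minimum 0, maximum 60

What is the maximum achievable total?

3200

Meeting every minimum uses 0+10+0+15+5+0 = 30 L, leaving 160.
Rank by kWh per L: Gen-21 24 > Gen-6 19 > Gen-14 15 > Gen-22 7 > Gen-8 4 > Gen-7 2.
Gen-21: +45 to 50 (cap) ; 115 left.
Gen-6 takes 10 more to reach its cap of 25 ; 105 left.
Gen-14: +90 to 90 (cap) ; 15 left.
Only 15 left; Gen-22 takes them to reach 25.
Total = 15×90 + 7×25 + 19×25 + 24×50 = 3200.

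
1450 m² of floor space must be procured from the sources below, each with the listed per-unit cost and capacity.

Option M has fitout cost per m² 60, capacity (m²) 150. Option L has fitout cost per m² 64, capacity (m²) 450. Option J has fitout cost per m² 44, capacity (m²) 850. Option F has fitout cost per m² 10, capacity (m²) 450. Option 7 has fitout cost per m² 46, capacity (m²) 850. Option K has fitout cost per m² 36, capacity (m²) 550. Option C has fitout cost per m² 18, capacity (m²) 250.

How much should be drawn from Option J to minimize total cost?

200

Cheapest first:
Option F (10): use full 450 → 1000 m² to go.
Take 250 from Option C at 18 → need 750 more.
Option K (36): use full 550 → 200 m² to go.
Option J (44): take the remaining 200 → done.
Option 7, Option M, Option L: unused.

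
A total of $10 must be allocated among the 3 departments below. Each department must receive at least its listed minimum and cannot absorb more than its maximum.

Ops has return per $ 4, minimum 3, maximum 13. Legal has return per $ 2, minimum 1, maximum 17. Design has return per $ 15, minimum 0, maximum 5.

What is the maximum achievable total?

Meeting every minimum uses 3+1+0 = 4 $, leaving 6.
Order the departments by return per $: Design 15 > Ops 4 > Legal 2.
Give Design 5 more to hit its cap of 5 → 1 left.
Ops: +1 (room for 10) → 4. Pool exhausted.
Total = 4×4 + 2×1 + 15×5 = 93.

93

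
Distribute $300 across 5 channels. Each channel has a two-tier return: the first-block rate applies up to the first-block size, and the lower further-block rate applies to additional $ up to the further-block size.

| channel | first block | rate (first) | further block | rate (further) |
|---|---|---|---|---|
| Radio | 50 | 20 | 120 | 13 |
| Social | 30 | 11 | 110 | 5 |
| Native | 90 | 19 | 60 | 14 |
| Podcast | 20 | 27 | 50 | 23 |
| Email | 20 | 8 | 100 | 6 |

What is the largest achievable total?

5630

Treat each block as its own option and order by rate: Podcast/T1 27 > Podcast/T2 23 > Radio/T1 20 > Native/T1 19 > Native/T2 14 > Radio/T2 13 > Social/T1 11 > Email/T1 8 > Email/T2 6 > Social/T2 5.
Podcast/T1 (27): +20 — 280 left.
Fill Podcast T2 block (50 at 23) — 230 left.
Radio/T1 (20): +50 — 180 left.
Native T1 at 19: fill all 90 — 90 left.
Native/T2 (14): +60 — 30 left.
Radio T2 at 13: only 30 left, fill 30.
Total = 27×20 + 23×50 + 20×50 + 19×90 + 14×60 + 13×30 = 5630.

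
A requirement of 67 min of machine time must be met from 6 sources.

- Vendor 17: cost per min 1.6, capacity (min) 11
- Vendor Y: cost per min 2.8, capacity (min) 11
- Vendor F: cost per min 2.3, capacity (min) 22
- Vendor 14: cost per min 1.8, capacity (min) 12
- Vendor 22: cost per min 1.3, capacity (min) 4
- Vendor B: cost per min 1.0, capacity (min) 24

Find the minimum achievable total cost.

105.2

Fill from the cheapest source first.
Take 24 from Vendor B at 1.0 ; need 43 more.
Vendor 22 (1.3): use full 4 ; 39 min to go.
Vendor 17 (1.6): use full 11 ; 28 min to go.
Vendor 14 (1.8): use full 12 ; 16 min to go.
Take 16 from Vendor F at 2.3 to finish.
Vendor Y: unused.
Cost = 24×1.0 + 4×1.3 + 11×1.6 + 12×1.8 + 16×2.3 = 105.2.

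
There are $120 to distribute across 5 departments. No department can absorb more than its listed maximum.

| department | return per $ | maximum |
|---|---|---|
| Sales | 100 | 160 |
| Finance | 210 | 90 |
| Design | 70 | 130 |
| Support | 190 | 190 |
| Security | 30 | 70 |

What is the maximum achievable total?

24600

Rank by return per $: Finance 210 > Support 190 > Sales 100 > Design 70 > Security 30.
Give Finance 90 to hit its cap of 90 — 30 left.
Only 30 left; Support takes them to reach 30.
Total = 210×90 + 190×30 = 24600.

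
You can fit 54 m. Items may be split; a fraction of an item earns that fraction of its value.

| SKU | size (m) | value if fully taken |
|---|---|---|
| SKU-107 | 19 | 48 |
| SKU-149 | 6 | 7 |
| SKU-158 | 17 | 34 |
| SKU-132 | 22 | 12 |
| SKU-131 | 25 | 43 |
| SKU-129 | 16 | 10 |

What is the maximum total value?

112.96

Best value per unit of size first: SKU-107 48/19≈2.53, SKU-158 34/17≈2, SKU-131 43/25≈1.72, SKU-149 7/6≈1.17, SKU-129 10/16≈0.625, SKU-132 12/22≈0.545.
All 19 m of SKU-107 fit (value 48) — 35 remain.
All 17 m of SKU-158 fit (value 34) — 18 remain.
18 m left: a 18/25 share of SKU-131 gives 43×18/25 = 30.96.
Total value = 112.96.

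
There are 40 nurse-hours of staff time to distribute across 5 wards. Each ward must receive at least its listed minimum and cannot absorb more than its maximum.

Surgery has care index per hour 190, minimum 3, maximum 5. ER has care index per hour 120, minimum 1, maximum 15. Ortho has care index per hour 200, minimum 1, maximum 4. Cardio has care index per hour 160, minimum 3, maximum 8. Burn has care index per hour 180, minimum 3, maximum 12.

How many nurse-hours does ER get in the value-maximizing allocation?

11

Meeting every minimum uses 3+1+1+3+3 = 11 nurse-hours, leaving 29.
Order the wards by care index per hour: Ortho 200 > Surgery 190 > Burn 180 > Cardio 160 > ER 120.
Ortho takes 3 more to reach its cap of 4 — 26 left.
Give Surgery 2 more to hit its cap of 5 — 24 left.
Burn takes 9 more to reach its cap of 12 — 15 left.
Cardio takes 5 more to reach its cap of 8 — 10 left.
ER: +10 (room for 14) → 11. Pool exhausted.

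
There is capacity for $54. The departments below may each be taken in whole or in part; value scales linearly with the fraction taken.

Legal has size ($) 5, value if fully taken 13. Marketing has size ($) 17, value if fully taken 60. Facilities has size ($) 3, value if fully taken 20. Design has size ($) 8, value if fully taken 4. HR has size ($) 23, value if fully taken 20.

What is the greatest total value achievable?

116

Rank by value-to-size ratio: Facilities 20/3≈6.67, Marketing 60/17≈3.53, Legal 13/5≈2.6, HR 20/23≈0.87, Design 4/8≈0.5.
Take all of Facilities (3 $, value 20) ; 51 $ left.
Marketing: take in full, 17 $ for value 60 ; 34 left.
All 5 $ of Legal fit (value 13) ; 29 remain.
Take all of HR (23 $, value 20) ; 6 $ left.
6 $ left: a 6/8 share of Design gives 4×6/8 = 3.
Total value = 116.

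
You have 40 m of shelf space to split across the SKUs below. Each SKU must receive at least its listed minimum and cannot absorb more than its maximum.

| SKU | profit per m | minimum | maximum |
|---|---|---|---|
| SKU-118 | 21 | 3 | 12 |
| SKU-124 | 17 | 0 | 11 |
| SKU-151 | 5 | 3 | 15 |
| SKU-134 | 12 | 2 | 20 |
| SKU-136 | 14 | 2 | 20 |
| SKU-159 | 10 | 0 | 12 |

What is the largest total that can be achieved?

Meeting every minimum uses 3+0+3+2+2+0 = 10 m, leaving 30.
Order the SKUs by profit per m: SKU-118 21 > SKU-124 17 > SKU-136 14 > SKU-134 12 > SKU-159 10 > SKU-151 5.
Give SKU-118 9 more to hit its cap of 12 → 21 left.
Give SKU-124 11 more to hit its cap of 11 → 10 left.
SKU-136 has room for 18 more but only 10 remain, so it gets 12.
Total = 21×12 + 17×11 + 5×3 + 12×2 + 14×12 = 646.

646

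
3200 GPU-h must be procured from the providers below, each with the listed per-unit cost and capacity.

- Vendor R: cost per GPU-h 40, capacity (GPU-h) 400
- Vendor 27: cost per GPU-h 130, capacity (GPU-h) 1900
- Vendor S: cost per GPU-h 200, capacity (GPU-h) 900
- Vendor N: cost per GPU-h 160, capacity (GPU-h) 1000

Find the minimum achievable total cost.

407000

Use providers in increasing cost order.
Take 400 from Vendor R at 40 ; need 2800 more.
Take 1900 from Vendor 27 at 130 ; need 900 more.
Vendor N (160): take the remaining 900 ; done.
Vendor S: unused.
Cost = 400×40 + 1900×130 + 900×160 = 407000.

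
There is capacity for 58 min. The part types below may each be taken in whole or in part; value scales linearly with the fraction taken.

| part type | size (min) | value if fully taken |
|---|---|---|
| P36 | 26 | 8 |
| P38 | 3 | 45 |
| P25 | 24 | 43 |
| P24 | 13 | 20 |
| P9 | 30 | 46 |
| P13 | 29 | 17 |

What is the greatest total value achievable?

Best value per unit of size first: P38 45/3≈15, P25 43/24≈1.79, P24 20/13≈1.54, P9 46/30≈1.53, P13 17/29≈0.586, P36 8/26≈0.308.
All 3 min of P38 fit (value 45) — 55 remain.
P25: take in full, 24 min for value 43 — 31 left.
P24: take in full, 13 min for value 20 — 18 left.
Only 18 min remain; take 18/30 of P9 for value 46×18/30 = 27.6.
Total value = 135.6.

135.6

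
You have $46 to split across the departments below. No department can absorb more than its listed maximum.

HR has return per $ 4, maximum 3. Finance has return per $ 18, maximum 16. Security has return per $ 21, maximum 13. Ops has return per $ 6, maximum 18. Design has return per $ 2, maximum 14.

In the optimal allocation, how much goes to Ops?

Highest return per $ first: Security 21 > Finance 18 > Ops 6 > HR 4 > Design 2.
Give Security 13 to hit its cap of 13 → 33 left.
Finance: +16 to 16 (cap) → 17 left.
Ops: +17 (room for 18) → 17. Pool exhausted.

17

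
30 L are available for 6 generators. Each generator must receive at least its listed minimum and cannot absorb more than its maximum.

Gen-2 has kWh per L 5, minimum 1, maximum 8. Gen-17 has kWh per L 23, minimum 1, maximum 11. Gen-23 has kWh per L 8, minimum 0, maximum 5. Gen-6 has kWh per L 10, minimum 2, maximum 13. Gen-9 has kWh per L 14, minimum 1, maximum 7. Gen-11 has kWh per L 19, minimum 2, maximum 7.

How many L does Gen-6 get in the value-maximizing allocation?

Meeting every minimum uses 1+1+0+2+1+2 = 7 L, leaving 23.
Rank by kWh per L: Gen-17 23 > Gen-11 19 > Gen-9 14 > Gen-6 10 > Gen-23 8 > Gen-2 5.
Gen-17 takes 10 more to reach its cap of 11 — 13 left.
Give Gen-11 5 more to hit its cap of 7 — 8 left.
Gen-9: +6 to 7 (cap) — 2 left.
Only 2 left; Gen-6 takes them to reach 4.

4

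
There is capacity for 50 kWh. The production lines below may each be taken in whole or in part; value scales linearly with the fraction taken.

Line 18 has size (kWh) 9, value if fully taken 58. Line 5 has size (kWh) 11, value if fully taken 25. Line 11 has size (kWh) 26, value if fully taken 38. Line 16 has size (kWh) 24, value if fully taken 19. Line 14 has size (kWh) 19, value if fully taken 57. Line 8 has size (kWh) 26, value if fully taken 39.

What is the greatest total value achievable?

Sort by value density: Line 18 58/9≈6.44, Line 14 57/19≈3, Line 5 25/11≈2.27, Line 8 39/26≈1.5, Line 11 38/26≈1.46, Line 16 19/24≈0.792.
Line 18: take in full, 9 kWh for value 58 — 41 left.
All 19 kWh of Line 14 fit (value 57) — 22 remain.
Line 5: take in full, 11 kWh for value 25 — 11 left.
11 kWh left: a 11/26 share of Line 8 gives 39×11/26 = 16.5.
Total value = 156.5.

156.5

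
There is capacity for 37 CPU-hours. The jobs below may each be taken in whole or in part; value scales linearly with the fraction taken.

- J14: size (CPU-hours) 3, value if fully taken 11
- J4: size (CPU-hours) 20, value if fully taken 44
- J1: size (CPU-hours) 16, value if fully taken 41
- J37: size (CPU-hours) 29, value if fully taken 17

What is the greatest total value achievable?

91.6

Sort by value density: J14 11/3≈3.67, J1 41/16≈2.56, J4 44/20≈2.2, J37 17/29≈0.586.
J14: take in full, 3 CPU-hours for value 11 → 34 left.
All 16 CPU-hours of J1 fit (value 41) → 18 remain.
Fill the last 18 CPU-hours with part of J4: 18/20 of it earns 39.6.
Total value = 91.6.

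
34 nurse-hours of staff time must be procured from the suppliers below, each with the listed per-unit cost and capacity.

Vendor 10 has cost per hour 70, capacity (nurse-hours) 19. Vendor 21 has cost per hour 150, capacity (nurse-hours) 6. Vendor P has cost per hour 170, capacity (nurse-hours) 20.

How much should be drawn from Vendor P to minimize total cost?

9

Fill from the cheapest supplier first.
Vendor 10 (70): use full 19 — 15 nurse-hours to go.
Take 6 from Vendor 21 at 150 — need 9 more.
Vendor P at 170: take 9 of its 20 — requirement met.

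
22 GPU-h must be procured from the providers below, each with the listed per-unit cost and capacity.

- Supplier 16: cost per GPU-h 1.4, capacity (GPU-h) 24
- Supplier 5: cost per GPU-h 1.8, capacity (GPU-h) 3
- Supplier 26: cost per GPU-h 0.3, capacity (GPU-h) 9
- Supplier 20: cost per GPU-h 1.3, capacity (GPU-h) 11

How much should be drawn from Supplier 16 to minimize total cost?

Fill from the cheapest provider first.
Take 9 from Supplier 26 at 0.3 ; need 13 more.
Take 11 from Supplier 20 at 1.3 ; need 2 more.
Supplier 16 at 1.4: take 2 of its 24 ; requirement met.
Supplier 5: unused.

2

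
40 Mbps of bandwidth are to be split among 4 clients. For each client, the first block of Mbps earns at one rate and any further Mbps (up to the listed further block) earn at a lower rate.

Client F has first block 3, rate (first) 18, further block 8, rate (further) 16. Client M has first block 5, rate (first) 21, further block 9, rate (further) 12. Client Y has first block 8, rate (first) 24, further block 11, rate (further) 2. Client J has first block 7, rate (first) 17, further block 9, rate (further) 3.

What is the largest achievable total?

706

Rank every tier by rate: Client Y/tier1 24 > Client M/tier1 21 > Client F/tier1 18 > Client J/tier1 17 > Client F/tier2 16 > Client M/tier2 12 > Client J/tier2 3 > Client Y/tier2 2.
Fill Client Y tier1 block (8 at 24) — 32 left.
Client M tier1 at 21: fill all 5 — 27 left.
Fill Client F tier1 block (3 at 18) — 24 left.
Fill Client J tier1 block (7 at 17) — 17 left.
Fill Client F tier2 block (8 at 16) — 9 left.
Fill Client M tier2 block (9 at 12) — 0 left.
Total = 24×8 + 21×5 + 18×3 + 17×7 + 16×8 + 12×9 = 706.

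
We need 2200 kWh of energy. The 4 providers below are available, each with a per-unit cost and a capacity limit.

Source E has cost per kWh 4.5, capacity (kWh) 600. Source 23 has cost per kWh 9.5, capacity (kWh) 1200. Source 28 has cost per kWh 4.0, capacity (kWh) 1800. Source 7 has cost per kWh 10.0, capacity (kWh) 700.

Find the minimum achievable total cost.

9000

Use providers in increasing cost order.
Source 28 (4.0): use full 1800 → 400 kWh to go.
Source E (4.5): take the remaining 400 → done.
Source 23, Source 7: unused.
Cost = 1800×4.0 + 400×4.5 = 9000.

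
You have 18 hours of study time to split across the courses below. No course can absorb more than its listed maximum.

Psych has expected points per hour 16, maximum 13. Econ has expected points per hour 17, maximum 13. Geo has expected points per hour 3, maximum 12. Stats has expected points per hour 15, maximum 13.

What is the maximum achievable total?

301

Highest expected points per hour first: Econ 17 > Psych 16 > Stats 15 > Geo 3.
Econ takes 13 to reach its cap of 13 → 5 left.
Psych has room for 13 but only 5 remain, so it gets 5.
Total = 16×5 + 17×13 = 301.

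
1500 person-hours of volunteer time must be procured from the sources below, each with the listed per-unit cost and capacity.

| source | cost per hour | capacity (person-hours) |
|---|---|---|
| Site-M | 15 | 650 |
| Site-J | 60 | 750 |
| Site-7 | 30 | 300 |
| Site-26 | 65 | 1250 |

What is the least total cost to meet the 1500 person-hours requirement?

51750

Use sources in increasing cost order.
Site-M at 15: take all 650 person-hours → 850 still needed.
Site-7 at 30: take all 300 person-hours → 550 still needed.
Site-J at 60: take 550 of its 750 → requirement met.
Site-26: unused.
Cost = 650×15 + 300×30 + 550×60 = 51750.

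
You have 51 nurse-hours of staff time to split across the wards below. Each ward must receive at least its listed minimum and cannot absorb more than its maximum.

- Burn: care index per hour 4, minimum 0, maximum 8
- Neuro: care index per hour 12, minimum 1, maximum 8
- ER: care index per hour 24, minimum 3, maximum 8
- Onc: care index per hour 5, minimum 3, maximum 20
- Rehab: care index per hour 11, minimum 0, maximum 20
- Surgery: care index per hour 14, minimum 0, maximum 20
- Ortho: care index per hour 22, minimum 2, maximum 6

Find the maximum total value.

781

Meeting every minimum uses 0+1+3+3+0+0+2 = 9 nurse-hours, leaving 42.
Rank by care index per hour: ER 24 > Ortho 22 > Surgery 14 > Neuro 12 > Rehab 11 > Onc 5 > Burn 4.
ER: +5 to 8 (cap) — 37 left.
Ortho takes 4 more to reach its cap of 6 — 33 left.
Surgery takes 20 more to reach its cap of 20 — 13 left.
Neuro: +7 to 8 (cap) — 6 left.
Only 6 left; Rehab takes them to reach 6.
Total = 12×8 + 24×8 + 5×3 + 11×6 + 14×20 + 22×6 = 781.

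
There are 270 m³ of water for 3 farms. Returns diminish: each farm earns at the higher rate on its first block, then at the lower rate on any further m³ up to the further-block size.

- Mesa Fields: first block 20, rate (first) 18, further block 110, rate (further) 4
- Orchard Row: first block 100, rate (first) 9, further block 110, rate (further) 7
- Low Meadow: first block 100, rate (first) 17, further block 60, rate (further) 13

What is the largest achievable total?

3650

Treat each block as its own option and order by rate: Mesa Fields/first 18 > Low Meadow/first 17 > Low Meadow/second 13 > Orchard Row/first 9 > Orchard Row/second 7 > Mesa Fields/second 4.
Mesa Fields/first (18): +20 — 250 left.
Low Meadow/first (17): +100 — 150 left.
Fill Low Meadow second block (60 at 13) — 90 left.
Orchard Row first at 9: only 90 left, fill 90.
Total = 18×20 + 17×100 + 13×60 + 9×90 = 3650.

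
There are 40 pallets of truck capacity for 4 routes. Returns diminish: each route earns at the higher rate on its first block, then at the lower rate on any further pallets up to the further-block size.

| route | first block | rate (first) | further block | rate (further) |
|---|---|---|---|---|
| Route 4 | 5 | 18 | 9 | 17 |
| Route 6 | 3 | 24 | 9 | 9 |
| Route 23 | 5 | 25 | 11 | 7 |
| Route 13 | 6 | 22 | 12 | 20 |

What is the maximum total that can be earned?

Treat each block as its own option and order by rate: Route 23/tier1 25 > Route 6/tier1 24 > Route 13/tier1 22 > Route 13/tier2 20 > Route 4/tier1 18 > Route 4/tier2 17 > Route 6/tier2 9 > Route 23/tier2 7.
Route 23/tier1 (25): +5 → 35 left.
Route 6/tier1 (24): +3 → 32 left.
Fill Route 13 tier1 block (6 at 22) → 26 left.
Fill Route 13 tier2 block (12 at 20) → 14 left.
Route 4 tier1 at 18: fill all 5 → 9 left.
Fill Route 4 tier2 block (9 at 17) → 0 left.
Total = 25×5 + 24×3 + 22×6 + 20×12 + 18×5 + 17×9 = 812.

812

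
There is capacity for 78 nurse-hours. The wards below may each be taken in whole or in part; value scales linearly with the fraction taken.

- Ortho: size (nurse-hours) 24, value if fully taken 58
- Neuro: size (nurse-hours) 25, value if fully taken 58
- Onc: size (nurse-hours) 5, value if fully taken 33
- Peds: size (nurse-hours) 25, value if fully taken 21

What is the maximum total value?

Sort by value density: Onc 33/5≈6.6, Ortho 58/24≈2.42, Neuro 58/25≈2.32, Peds 21/25≈0.84.
Onc: take in full, 5 nurse-hours for value 33 ; 73 left.
All 24 nurse-hours of Ortho fit (value 58) ; 49 remain.
Take all of Neuro (25 nurse-hours, value 58) ; 24 nurse-hours left.
24 nurse-hours left: a 24/25 share of Peds gives 21×24/25 = 20.16.
Total value = 169.16.

169.16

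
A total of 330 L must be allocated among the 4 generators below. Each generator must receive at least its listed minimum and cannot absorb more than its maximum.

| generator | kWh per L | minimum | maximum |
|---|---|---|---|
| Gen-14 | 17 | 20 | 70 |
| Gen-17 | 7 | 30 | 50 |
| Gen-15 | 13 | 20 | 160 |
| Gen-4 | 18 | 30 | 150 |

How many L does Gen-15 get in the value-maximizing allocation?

Meeting every minimum uses 20+30+20+30 = 100 L, leaving 230.
Order the generators by kWh per L: Gen-4 18 > Gen-14 17 > Gen-15 13 > Gen-17 7.
Gen-4: +120 to 150 (cap) ; 110 left.
Gen-14: +50 to 70 (cap) ; 60 left.
Gen-15 has room for 140 more but only 60 remain, so it gets 80.

80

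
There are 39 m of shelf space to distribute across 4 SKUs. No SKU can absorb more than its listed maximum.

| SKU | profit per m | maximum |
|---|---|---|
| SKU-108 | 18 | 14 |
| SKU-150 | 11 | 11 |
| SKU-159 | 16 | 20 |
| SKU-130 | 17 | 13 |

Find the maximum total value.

Rank by profit per m: SKU-108 18 > SKU-130 17 > SKU-159 16 > SKU-150 11.
Give SKU-108 14 to hit its cap of 14 ; 25 left.
SKU-130 takes 13 to reach its cap of 13 ; 12 left.
SKU-159 has room for 20 but only 12 remain, so it gets 12.
Total = 18×14 + 16×12 + 17×13 = 665.

665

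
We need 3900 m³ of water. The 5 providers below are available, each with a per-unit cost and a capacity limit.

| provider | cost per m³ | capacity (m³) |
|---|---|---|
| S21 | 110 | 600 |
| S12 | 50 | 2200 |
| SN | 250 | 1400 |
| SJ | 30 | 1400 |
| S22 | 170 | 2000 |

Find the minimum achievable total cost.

Cheapest first:
Take 1400 from SJ at 30 → need 2500 more.
S12 at 50: take all 2200 m³ → 300 still needed.
S21 (110): take the remaining 300 → done.
S22, SN: unused.
Cost = 1400×30 + 2200×50 + 300×110 = 185000.

185000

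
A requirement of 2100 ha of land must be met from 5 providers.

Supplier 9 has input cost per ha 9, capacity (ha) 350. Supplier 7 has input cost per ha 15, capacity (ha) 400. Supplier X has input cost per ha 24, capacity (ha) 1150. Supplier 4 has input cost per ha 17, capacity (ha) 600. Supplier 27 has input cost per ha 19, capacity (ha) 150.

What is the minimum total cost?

36600

Use providers in increasing cost order.
Supplier 9 at 9: take all 350 ha — 1750 still needed.
Supplier 7 at 15: take all 400 ha — 1350 still needed.
Take 600 from Supplier 4 at 17 — need 750 more.
Supplier 27 (19): use full 150 — 600 ha to go.
Take 600 from Supplier X at 24 to finish.
Cost = 350×9 + 400×15 + 600×17 + 150×19 + 600×24 = 36600.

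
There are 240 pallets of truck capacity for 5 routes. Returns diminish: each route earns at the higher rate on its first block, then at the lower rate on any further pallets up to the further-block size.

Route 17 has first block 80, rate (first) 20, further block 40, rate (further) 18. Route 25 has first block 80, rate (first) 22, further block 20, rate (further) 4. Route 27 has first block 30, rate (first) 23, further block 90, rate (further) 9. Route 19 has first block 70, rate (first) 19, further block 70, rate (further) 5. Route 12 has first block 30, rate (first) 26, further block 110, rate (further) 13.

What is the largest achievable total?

5210

Order all 10 blocks by rate: Route 12/tier1 26 > Route 27/tier1 23 > Route 25/tier1 22 > Route 17/tier1 20 > Route 19/tier1 19 > Route 17/tier2 18 > Route 12/tier2 13 > Route 27/tier2 9 > Route 19/tier2 5 > Route 25/tier2 4.
Route 12 tier1 at 26: fill all 30 — 210 left.
Route 27/tier1 (23): +30 — 180 left.
Route 25 tier1 at 22: fill all 80 — 100 left.
Route 17/tier1 (20): +80 — 20 left.
Route 19/tier1: +20 of 70 at 19; pool empty.
Total = 26×30 + 23×30 + 22×80 + 20×80 + 19×20 = 5210.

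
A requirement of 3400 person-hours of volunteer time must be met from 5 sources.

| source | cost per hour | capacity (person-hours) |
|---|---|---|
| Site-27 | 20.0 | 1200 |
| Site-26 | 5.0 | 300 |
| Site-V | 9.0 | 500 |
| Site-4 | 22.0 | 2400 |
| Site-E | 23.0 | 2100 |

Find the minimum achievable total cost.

60800

Cheapest first:
Site-26 at 5.0: take all 300 person-hours → 3100 still needed.
Site-V (9.0): use full 500 → 2600 person-hours to go.
Site-27 at 20.0: take all 1200 person-hours → 1400 still needed.
Site-4 at 22.0: take 1400 of its 2400 → requirement met.
Site-E: unused.
Cost = 300×5.0 + 500×9.0 + 1200×20.0 + 1400×22.0 = 60800.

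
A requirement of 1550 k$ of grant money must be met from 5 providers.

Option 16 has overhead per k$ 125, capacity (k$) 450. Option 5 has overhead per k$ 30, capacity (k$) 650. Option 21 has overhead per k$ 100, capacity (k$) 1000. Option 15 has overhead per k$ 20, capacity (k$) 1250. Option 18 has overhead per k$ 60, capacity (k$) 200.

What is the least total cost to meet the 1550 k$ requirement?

34000

Fill from the cheapest provider first.
Take 1250 from Option 15 at 20 → need 300 more.
Take 300 from Option 5 at 30 to finish.
Option 18, Option 21, Option 16: unused.
Cost = 1250×20 + 300×30 = 34000.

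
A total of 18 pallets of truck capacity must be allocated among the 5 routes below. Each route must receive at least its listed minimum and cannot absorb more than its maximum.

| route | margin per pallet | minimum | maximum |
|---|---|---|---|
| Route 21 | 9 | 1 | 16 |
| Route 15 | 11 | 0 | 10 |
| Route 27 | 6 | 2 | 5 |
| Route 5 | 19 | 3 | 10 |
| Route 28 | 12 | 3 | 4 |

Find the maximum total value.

270

Meeting every minimum uses 1+0+2+3+3 = 9 pallets, leaving 9.
Order the routes by margin per pallet: Route 5 19 > Route 28 12 > Route 15 11 > Route 21 9 > Route 27 6.
Route 5: +7 to 10 (cap) ; 2 left.
Route 28: +1 to 4 (cap) ; 1 left.
Route 15 has room for 10 more but only 1 remain, so it gets 1.
Total = 9×1 + 11×1 + 6×2 + 19×10 + 12×4 = 270.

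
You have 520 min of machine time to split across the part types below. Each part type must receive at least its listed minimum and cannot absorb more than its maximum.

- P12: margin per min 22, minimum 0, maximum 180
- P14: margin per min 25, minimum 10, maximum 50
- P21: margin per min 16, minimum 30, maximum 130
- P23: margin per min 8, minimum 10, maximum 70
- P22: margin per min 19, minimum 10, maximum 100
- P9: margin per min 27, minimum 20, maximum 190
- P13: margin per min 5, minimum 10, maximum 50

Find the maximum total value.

Meeting every minimum uses 0+10+30+10+10+20+10 = 90 min, leaving 430.
Order the part types by margin per min: P9 27 > P14 25 > P12 22 > P22 19 > P21 16 > P23 8 > P13 5.
P9 takes 170 more to reach its cap of 190 → 260 left.
Give P14 40 more to hit its cap of 50 → 220 left.
P12: +180 to 180 (cap) → 40 left.
P22: +40 (room for 90) → 50. Pool exhausted.
Total = 22×180 + 25×50 + 16×30 + 8×10 + 19×50 + 27×190 + 5×10 = 11900.

11900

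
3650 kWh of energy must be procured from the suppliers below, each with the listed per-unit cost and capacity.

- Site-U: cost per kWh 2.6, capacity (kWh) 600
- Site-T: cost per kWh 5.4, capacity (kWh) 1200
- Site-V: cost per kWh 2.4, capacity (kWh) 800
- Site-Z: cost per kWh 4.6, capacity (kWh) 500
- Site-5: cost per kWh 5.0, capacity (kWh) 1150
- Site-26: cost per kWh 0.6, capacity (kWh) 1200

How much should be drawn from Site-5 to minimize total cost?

550

Fill from the cheapest supplier first.
Take 1200 from Site-26 at 0.6 → need 2450 more.
Site-V (2.4): use full 800 → 1650 kWh to go.
Site-U at 2.6: take all 600 kWh → 1050 still needed.
Site-Z at 4.6: take all 500 kWh → 550 still needed.
Take 550 from Site-5 at 5.0 to finish.
Site-T: unused.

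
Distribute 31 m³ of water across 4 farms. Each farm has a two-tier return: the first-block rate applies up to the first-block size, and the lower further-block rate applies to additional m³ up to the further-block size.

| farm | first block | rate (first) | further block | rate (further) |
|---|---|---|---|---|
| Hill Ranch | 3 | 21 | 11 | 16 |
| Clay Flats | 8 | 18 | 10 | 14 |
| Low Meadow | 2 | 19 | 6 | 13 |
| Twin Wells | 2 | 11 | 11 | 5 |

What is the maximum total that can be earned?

Order all 8 blocks by rate: Hill Ranch/first 21 > Low Meadow/first 19 > Clay Flats/first 18 > Hill Ranch/second 16 > Clay Flats/second 14 > Low Meadow/second 13 > Twin Wells/first 11 > Twin Wells/second 5.
Fill Hill Ranch first block (3 at 21) ; 28 left.
Low Meadow first at 19: fill all 2 ; 26 left.
Fill Clay Flats first block (8 at 18) ; 18 left.
Hill Ranch second at 16: fill all 11 ; 7 left.
Clay Flats second at 14: only 7 left, fill 7.
Total = 21×3 + 19×2 + 18×8 + 16×11 + 14×7 = 519.

519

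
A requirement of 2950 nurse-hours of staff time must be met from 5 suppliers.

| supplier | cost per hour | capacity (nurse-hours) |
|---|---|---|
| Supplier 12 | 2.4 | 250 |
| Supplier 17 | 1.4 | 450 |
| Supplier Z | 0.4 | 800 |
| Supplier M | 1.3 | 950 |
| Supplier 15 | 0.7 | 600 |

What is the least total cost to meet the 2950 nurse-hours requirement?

Cheapest first:
Supplier Z (0.4): use full 800 — 2150 nurse-hours to go.
Supplier 15 at 0.7: take all 600 nurse-hours — 1550 still needed.
Take 950 from Supplier M at 1.3 — need 600 more.
Supplier 17 (1.4): use full 450 — 150 nurse-hours to go.
Supplier 12 at 2.4: take 150 of its 250 — requirement met.
Cost = 800×0.4 + 600×0.7 + 950×1.3 + 450×1.4 + 150×2.4 = 2965.

2965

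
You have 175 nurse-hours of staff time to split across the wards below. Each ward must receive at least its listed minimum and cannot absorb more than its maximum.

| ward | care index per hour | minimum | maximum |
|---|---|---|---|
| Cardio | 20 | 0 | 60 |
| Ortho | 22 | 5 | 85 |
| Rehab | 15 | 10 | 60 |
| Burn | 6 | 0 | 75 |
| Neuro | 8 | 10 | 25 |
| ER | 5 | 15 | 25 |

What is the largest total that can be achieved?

3275

Meeting every minimum uses 0+5+10+0+10+15 = 40 nurse-hours, leaving 135.
Highest care index per hour first: Ortho 22 > Cardio 20 > Rehab 15 > Neuro 8 > Burn 6 > ER 5.
Ortho takes 80 more to reach its cap of 85 → 55 left.
Cardio has room for 60 more but only 55 remain, so it gets 55.
Total = 20×55 + 22×85 + 15×10 + 8×10 + 5×15 = 3275.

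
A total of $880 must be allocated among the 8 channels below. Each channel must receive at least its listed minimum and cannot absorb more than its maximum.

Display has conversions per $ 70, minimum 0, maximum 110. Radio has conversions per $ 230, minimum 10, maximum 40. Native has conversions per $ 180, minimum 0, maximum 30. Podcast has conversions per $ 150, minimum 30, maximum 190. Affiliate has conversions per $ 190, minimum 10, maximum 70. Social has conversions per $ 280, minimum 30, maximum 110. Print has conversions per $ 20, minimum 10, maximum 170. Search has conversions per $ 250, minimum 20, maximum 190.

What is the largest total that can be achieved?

145200

Meeting every minimum uses 0+10+0+30+10+30+10+20 = 110 $, leaving 770.
Order the channels by conversions per $: Social 280 > Search 250 > Radio 230 > Affiliate 190 > Native 180 > Podcast 150 > Display 70 > Print 20.
Social: +80 to 110 (cap) → 690 left.
Search: +170 to 190 (cap) → 520 left.
Radio: +30 to 40 (cap) → 490 left.
Affiliate takes 60 more to reach its cap of 70 → 430 left.
Give Native 30 more to hit its cap of 30 → 400 left.
Podcast: +160 to 190 (cap) → 240 left.
Display takes 110 more to reach its cap of 110 → 130 left.
Print has room for 160 more but only 130 remain, so it gets 140.
Total = 70×110 + 230×40 + 180×30 + 150×190 + 190×70 + 280×110 + 20×140 + 250×190 = 145200.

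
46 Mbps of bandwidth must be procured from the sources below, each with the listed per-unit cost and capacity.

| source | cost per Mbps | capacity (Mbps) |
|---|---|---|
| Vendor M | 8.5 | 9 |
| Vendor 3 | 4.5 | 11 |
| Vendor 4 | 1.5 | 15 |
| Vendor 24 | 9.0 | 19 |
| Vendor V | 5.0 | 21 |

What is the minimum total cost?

Use sources in increasing cost order.
Vendor 4 at 1.5: take all 15 Mbps — 31 still needed.
Vendor 3 (4.5): use full 11 — 20 Mbps to go.
Vendor V (5.0): take the remaining 20 — done.
Vendor M, Vendor 24: unused.
Cost = 15×1.5 + 11×4.5 + 20×5.0 = 172.

172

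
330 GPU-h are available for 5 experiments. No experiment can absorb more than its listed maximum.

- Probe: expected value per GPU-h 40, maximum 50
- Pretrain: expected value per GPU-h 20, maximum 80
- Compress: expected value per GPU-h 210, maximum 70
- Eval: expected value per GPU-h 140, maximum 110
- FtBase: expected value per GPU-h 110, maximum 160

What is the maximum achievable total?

Highest expected value per GPU-h first: Compress 210 > Eval 140 > FtBase 110 > Probe 40 > Pretrain 20.
Compress takes 70 to reach its cap of 70 ; 260 left.
Eval: +110 to 110 (cap) ; 150 left.
Only 150 left; FtBase takes them to reach 150.
Total = 210×70 + 140×110 + 110×150 = 46600.

46600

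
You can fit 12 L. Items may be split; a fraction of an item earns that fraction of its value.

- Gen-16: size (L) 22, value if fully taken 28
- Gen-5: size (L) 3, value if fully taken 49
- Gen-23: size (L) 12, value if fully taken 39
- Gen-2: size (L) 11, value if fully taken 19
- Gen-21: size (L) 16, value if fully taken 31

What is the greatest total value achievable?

78.25

Sort by value density: Gen-5 49/3≈16.3, Gen-23 39/12≈3.25, Gen-21 31/16≈1.94, Gen-2 19/11≈1.73, Gen-16 28/22≈1.27.
All 3 L of Gen-5 fit (value 49) — 9 remain.
Fill the last 9 L with part of Gen-23: 9/12 of it earns 29.25.
Total value = 78.25.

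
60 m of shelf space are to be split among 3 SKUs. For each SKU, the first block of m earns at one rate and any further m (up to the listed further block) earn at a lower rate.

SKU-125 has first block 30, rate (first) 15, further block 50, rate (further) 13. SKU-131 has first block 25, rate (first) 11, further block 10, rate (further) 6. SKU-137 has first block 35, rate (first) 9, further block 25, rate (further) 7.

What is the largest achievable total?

840

Rank every tier by rate: SKU-125/tier1 15 > SKU-125/tier2 13 > SKU-131/tier1 11 > SKU-137/tier1 9 > SKU-137/tier2 7 > SKU-131/tier2 6.
SKU-125 tier1 at 15: fill all 30 — 30 left.
SKU-125/tier2: +30 of 50 at 13; pool empty.
Total = 15×30 + 13×30 = 840.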